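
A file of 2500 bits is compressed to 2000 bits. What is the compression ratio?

Compression ratio = Original / Compressed
= 2500 / 2000 = 1.25:1


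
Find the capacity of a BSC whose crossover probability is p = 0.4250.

For BSC with error probability p:
C = 1 - H(p) where H(p) is binary entropy
H(0.4250) = -0.4250 × log₂(0.4250) - 0.5750 × log₂(0.5750)
H(p) = 0.9837
C = 1 - 0.9837 = 0.0163 bits/use


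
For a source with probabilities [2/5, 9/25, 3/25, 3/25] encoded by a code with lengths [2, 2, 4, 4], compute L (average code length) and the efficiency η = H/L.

Average length L = Σ p_i × l_i = 2.4800 bits
Entropy H = 1.7935 bits
Efficiency η = H/L × 100% = 72.32%


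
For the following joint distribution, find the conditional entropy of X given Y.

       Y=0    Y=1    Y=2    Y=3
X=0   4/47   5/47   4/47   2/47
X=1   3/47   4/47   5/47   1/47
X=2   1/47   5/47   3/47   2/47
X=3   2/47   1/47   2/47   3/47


H(X|Y) = Σ_y p(y) H(X|Y=y)
  p(Y=0) = 10/47, H(X|Y=0) = 1.8464
  p(Y=1) = 15/47, H(X|Y=1) = 1.8256
  p(Y=2) = 14/47, H(X|Y=2) = 1.9242
  p(Y=3) = 8/47, H(X|Y=3) = 1.9056
H(X|Y) = 0.2128×1.8464 + 0.3191×1.8256 + 0.2979×1.9242 + 0.1702×1.9056 = 1.8730 bits


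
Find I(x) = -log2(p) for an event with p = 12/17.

Information content I(x) = -log₂(p(x))
I = -log₂(12/17) = -log₂(0.7059)
I = 0.5025 bits


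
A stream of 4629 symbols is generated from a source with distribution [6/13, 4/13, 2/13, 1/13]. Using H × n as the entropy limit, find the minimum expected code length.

Entropy H = 1.7381 bits/symbol
Minimum bits = H × n = 1.7381 × 4629
= 8045.89 bits


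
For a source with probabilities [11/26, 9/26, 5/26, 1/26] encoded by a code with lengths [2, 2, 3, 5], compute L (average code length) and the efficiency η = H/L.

Average length L = Σ p_i × l_i = 2.3077 bits
Entropy H = 1.6930 bits
Efficiency η = H/L × 100% = 73.36%


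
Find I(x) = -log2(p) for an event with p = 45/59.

Information content I(x) = -log₂(p(x))
I = -log₂(45/59) = -log₂(0.7627)
I = 0.3908 bits


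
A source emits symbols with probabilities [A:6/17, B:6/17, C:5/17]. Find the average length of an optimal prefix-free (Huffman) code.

Huffman tree construction:
Combine smallest probabilities repeatedly
Resulting codes:
  A: 11 (length 2)
  B: 0 (length 1)
  C: 10 (length 2)
Average length = Σ p(s) × length(s) = 1.6471 bits


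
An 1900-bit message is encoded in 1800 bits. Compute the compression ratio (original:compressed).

Compression ratio = Original / Compressed
= 1900 / 1800 = 1.06:1


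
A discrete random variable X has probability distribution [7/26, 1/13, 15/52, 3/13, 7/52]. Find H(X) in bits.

H(X) = -Σ p(x) log₂ p(x)
  -7/26 × log₂(7/26) = 0.5097
  -1/13 × log₂(1/13) = 0.2846
  -15/52 × log₂(15/52) = 0.5174
  -3/13 × log₂(3/13) = 0.4882
  -7/52 × log₂(7/52) = 0.3895
H(X) = 2.1893 bits


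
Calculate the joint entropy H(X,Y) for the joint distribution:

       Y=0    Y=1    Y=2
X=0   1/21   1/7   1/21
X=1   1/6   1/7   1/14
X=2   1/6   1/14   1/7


H(X,Y) = -Σ p(x,y) log₂ p(x,y)
  p(0,0)=1/21: -0.0476 × log₂(0.0476) = 0.2092
  p(0,1)=1/7: -0.1429 × log₂(0.1429) = 0.4011
  p(0,2)=1/21: -0.0476 × log₂(0.0476) = 0.2092
  p(1,0)=1/6: -0.1667 × log₂(0.1667) = 0.4308
  p(1,1)=1/7: -0.1429 × log₂(0.1429) = 0.4011
  p(1,2)=1/14: -0.0714 × log₂(0.0714) = 0.2720
  p(2,0)=1/6: -0.1667 × log₂(0.1667) = 0.4308
  p(2,1)=1/14: -0.0714 × log₂(0.0714) = 0.2720
  p(2,2)=1/7: -0.1429 × log₂(0.1429) = 0.4011
H(X,Y) = 3.0270 bits


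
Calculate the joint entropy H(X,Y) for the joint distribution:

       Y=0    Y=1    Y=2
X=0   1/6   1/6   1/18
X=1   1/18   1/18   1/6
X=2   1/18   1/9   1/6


H(X,Y) = -Σ p(x,y) log₂ p(x,y)
  p(0,0)=1/6: -0.1667 × log₂(0.1667) = 0.4308
  p(0,1)=1/6: -0.1667 × log₂(0.1667) = 0.4308
  p(0,2)=1/18: -0.0556 × log₂(0.0556) = 0.2317
  p(1,0)=1/18: -0.0556 × log₂(0.0556) = 0.2317
  p(1,1)=1/18: -0.0556 × log₂(0.0556) = 0.2317
  p(1,2)=1/6: -0.1667 × log₂(0.1667) = 0.4308
  p(2,0)=1/18: -0.0556 × log₂(0.0556) = 0.2317
  p(2,1)=1/9: -0.1111 × log₂(0.1111) = 0.3522
  p(2,2)=1/6: -0.1667 × log₂(0.1667) = 0.4308
H(X,Y) = 3.0022 bits


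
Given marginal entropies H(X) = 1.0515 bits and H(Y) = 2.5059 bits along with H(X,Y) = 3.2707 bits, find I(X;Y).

I(X;Y) = H(X) + H(Y) - H(X,Y)
I(X;Y) = 1.0515 + 2.5059 - 3.2707 = 0.2867 bits


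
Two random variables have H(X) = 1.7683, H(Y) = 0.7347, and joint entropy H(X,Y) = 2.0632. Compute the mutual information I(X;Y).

I(X;Y) = H(X) + H(Y) - H(X,Y)
I(X;Y) = 1.7683 + 0.7347 - 2.0632 = 0.4398 bits


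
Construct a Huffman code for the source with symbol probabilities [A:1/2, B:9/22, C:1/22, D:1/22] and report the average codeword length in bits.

Huffman tree construction:
Combine smallest probabilities repeatedly
Resulting codes:
  A: 0 (length 1)
  B: 11 (length 2)
  C: 100 (length 3)
  D: 101 (length 3)
Average length = Σ p(s) × length(s) = 1.5909 bits


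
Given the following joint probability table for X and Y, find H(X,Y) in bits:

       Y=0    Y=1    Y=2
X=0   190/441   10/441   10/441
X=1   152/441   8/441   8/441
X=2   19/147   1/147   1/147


H(X,Y) = -Σ p(x,y) log₂ p(x,y)
  p(0,0)=190/441: -0.4308 × log₂(0.4308) = 0.5234
  p(0,1)=10/441: -0.0227 × log₂(0.0227) = 0.1239
  p(0,2)=10/441: -0.0227 × log₂(0.0227) = 0.1239
  p(1,0)=152/441: -0.3447 × log₂(0.3447) = 0.5297
  p(1,1)=8/441: -0.0181 × log₂(0.0181) = 0.1049
  p(1,2)=8/441: -0.0181 × log₂(0.0181) = 0.1049
  p(2,0)=19/147: -0.1293 × log₂(0.1293) = 0.3815
  p(2,1)=1/147: -0.0068 × log₂(0.0068) = 0.0490
  p(2,2)=1/147: -0.0068 × log₂(0.0068) = 0.0490
H(X,Y) = 1.9901 bits


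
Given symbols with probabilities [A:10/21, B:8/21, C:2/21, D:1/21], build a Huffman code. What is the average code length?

Huffman tree construction:
Combine smallest probabilities repeatedly
Resulting codes:
  A: 0 (length 1)
  B: 11 (length 2)
  C: 101 (length 3)
  D: 100 (length 3)
Average length = Σ p(s) × length(s) = 1.6667 bits


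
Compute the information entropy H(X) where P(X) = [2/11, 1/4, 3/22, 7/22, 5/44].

H(X) = -Σ p(x) log₂ p(x)
  -2/11 × log₂(2/11) = 0.4472
  -1/4 × log₂(1/4) = 0.5000
  -3/22 × log₂(3/22) = 0.3920
  -7/22 × log₂(7/22) = 0.5257
  -5/44 × log₂(5/44) = 0.3565
H(X) = 2.2213 bits


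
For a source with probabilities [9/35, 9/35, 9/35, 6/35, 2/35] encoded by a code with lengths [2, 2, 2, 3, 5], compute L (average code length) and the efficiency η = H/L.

Average length L = Σ p_i × l_i = 2.3429 bits
Entropy H = 2.1836 bits
Efficiency η = H/L × 100% = 93.20%


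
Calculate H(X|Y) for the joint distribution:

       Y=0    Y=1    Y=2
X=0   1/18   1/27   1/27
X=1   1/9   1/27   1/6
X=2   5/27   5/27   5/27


H(X|Y) = Σ_y p(y) H(X|Y=y)
  p(Y=0) = 19/54, H(X|Y=0) = 1.4330
  p(Y=1) = 7/27, H(X|Y=1) = 1.1488
  p(Y=2) = 7/18, H(X|Y=2) = 1.3567
H(X|Y) = 0.3519×1.4330 + 0.2593×1.1488 + 0.3889×1.3567 = 1.3296 bits


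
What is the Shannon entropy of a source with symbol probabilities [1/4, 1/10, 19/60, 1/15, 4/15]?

H(X) = -Σ p(x) log₂ p(x)
  -1/4 × log₂(1/4) = 0.5000
  -1/10 × log₂(1/10) = 0.3322
  -19/60 × log₂(19/60) = 0.5253
  -1/15 × log₂(1/15) = 0.2605
  -4/15 × log₂(4/15) = 0.5085
H(X) = 2.1265 bits


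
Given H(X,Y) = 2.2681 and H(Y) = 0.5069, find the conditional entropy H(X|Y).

Chain rule: H(X,Y) = H(X|Y) + H(Y)
H(X|Y) = H(X,Y) - H(Y) = 2.2681 - 0.5069 = 1.7612 bits


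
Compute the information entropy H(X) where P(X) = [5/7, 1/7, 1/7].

H(X) = -Σ p(x) log₂ p(x)
  -5/7 × log₂(5/7) = 0.3467
  -1/7 × log₂(1/7) = 0.4011
  -1/7 × log₂(1/7) = 0.4011
H(X) = 1.1488 bits


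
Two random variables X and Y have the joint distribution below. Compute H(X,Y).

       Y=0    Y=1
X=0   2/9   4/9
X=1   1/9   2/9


H(X,Y) = -Σ p(x,y) log₂ p(x,y)
  p(0,0)=2/9: -0.2222 × log₂(0.2222) = 0.4822
  p(0,1)=4/9: -0.4444 × log₂(0.4444) = 0.5200
  p(1,0)=1/9: -0.1111 × log₂(0.1111) = 0.3522
  p(1,1)=2/9: -0.2222 × log₂(0.2222) = 0.4822
H(X,Y) = 1.8366 bits


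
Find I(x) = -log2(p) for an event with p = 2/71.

Information content I(x) = -log₂(p(x))
I = -log₂(2/71) = -log₂(0.0282)
I = 5.1497 bits


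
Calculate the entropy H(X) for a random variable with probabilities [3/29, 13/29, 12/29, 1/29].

H(X) = -Σ p(x) log₂ p(x)
  -3/29 × log₂(3/29) = 0.3386
  -13/29 × log₂(13/29) = 0.5189
  -12/29 × log₂(12/29) = 0.5268
  -1/29 × log₂(1/29) = 0.1675
H(X) = 1.5518 bits


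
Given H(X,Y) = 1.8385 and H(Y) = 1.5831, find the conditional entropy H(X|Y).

Chain rule: H(X,Y) = H(X|Y) + H(Y)
H(X|Y) = H(X,Y) - H(Y) = 1.8385 - 1.5831 = 0.2554 bits


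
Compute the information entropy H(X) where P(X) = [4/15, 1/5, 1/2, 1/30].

H(X) = -Σ p(x) log₂ p(x)
  -4/15 × log₂(4/15) = 0.5085
  -1/5 × log₂(1/5) = 0.4644
  -1/2 × log₂(1/2) = 0.5000
  -1/30 × log₂(1/30) = 0.1636
H(X) = 1.6365 bits


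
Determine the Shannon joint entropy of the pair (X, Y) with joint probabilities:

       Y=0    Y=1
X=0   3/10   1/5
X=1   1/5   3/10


H(X,Y) = -Σ p(x,y) log₂ p(x,y)
  p(0,0)=3/10: -0.3000 × log₂(0.3000) = 0.5211
  p(0,1)=1/5: -0.2000 × log₂(0.2000) = 0.4644
  p(1,0)=1/5: -0.2000 × log₂(0.2000) = 0.4644
  p(1,1)=3/10: -0.3000 × log₂(0.3000) = 0.5211
H(X,Y) = 1.9710 bits


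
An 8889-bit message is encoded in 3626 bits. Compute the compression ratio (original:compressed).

Compression ratio = Original / Compressed
= 8889 / 3626 = 2.45:1


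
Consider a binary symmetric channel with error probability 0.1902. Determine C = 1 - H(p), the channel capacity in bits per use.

For BSC with error probability p:
C = 1 - H(p) where H(p) is binary entropy
H(0.1902) = -0.1902 × log₂(0.1902) - 0.8098 × log₂(0.8098)
H(p) = 0.7019
C = 1 - 0.7019 = 0.2981 bits/use


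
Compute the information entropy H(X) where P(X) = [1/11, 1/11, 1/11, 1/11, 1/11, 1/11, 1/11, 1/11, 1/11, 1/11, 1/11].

H(X) = -Σ p(x) log₂ p(x)
  -1/11 × log₂(1/11) = 0.3145
  -1/11 × log₂(1/11) = 0.3145
  -1/11 × log₂(1/11) = 0.3145
  -1/11 × log₂(1/11) = 0.3145
  -1/11 × log₂(1/11) = 0.3145
  -1/11 × log₂(1/11) = 0.3145
  -1/11 × log₂(1/11) = 0.3145
  -1/11 × log₂(1/11) = 0.3145
  -1/11 × log₂(1/11) = 0.3145
  -1/11 × log₂(1/11) = 0.3145
  -1/11 × log₂(1/11) = 0.3145
H(X) = 3.4594 bits


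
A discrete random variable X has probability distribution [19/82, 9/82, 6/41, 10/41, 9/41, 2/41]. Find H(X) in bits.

H(X) = -Σ p(x) log₂ p(x)
  -19/82 × log₂(19/82) = 0.4888
  -9/82 × log₂(9/82) = 0.3499
  -6/41 × log₂(6/41) = 0.4057
  -10/41 × log₂(10/41) = 0.4965
  -9/41 × log₂(9/41) = 0.4802
  -2/41 × log₂(2/41) = 0.2126
H(X) = 2.4337 bits


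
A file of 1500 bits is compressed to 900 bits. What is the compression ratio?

Compression ratio = Original / Compressed
= 1500 / 900 = 1.67:1


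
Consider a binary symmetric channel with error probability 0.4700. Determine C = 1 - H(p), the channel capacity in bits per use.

For BSC with error probability p:
C = 1 - H(p) where H(p) is binary entropy
H(0.4700) = -0.4700 × log₂(0.4700) - 0.5300 × log₂(0.5300)
H(p) = 0.9974
C = 1 - 0.9974 = 0.0026 bits/use


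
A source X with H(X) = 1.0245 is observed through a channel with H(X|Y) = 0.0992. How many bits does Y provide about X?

I(X;Y) = H(X) - H(X|Y)
I(X;Y) = 1.0245 - 0.0992 = 0.9253 bits


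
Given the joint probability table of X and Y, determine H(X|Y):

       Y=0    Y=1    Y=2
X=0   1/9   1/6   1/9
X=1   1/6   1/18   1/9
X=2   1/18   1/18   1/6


H(X|Y) = Σ_y p(y) H(X|Y=y)
  p(Y=0) = 1/3, H(X|Y=0) = 1.4591
  p(Y=1) = 5/18, H(X|Y=1) = 1.3710
  p(Y=2) = 7/18, H(X|Y=2) = 1.5567
H(X|Y) = 0.3333×1.4591 + 0.2778×1.3710 + 0.3889×1.5567 = 1.4726 bits


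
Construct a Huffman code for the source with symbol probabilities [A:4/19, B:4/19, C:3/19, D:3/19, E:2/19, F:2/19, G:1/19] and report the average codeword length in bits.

Huffman tree construction:
Combine smallest probabilities repeatedly
Resulting codes:
  A: 00 (length 2)
  B: 01 (length 2)
  C: 101 (length 3)
  D: 110 (length 3)
  E: 1111 (length 4)
  F: 100 (length 3)
  G: 1110 (length 4)
Average length = Σ p(s) × length(s) = 2.7368 bits


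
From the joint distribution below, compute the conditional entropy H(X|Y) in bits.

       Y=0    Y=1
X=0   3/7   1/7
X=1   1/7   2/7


H(X|Y) = Σ_y p(y) H(X|Y=y)
  p(Y=0) = 4/7, H(X|Y=0) = 0.8113
  p(Y=1) = 3/7, H(X|Y=1) = 0.9183
H(X|Y) = 0.5714×0.8113 + 0.4286×0.9183 = 0.8571 bits


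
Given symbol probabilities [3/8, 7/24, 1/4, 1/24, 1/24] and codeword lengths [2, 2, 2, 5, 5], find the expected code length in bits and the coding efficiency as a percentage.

Average length L = Σ p_i × l_i = 2.2500 bits
Entropy H = 1.9312 bits
Efficiency η = H/L × 100% = 85.83%


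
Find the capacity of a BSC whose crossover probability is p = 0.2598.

For BSC with error probability p:
C = 1 - H(p) where H(p) is binary entropy
H(0.2598) = -0.2598 × log₂(0.2598) - 0.7402 × log₂(0.7402)
H(p) = 0.8264
C = 1 - 0.8264 = 0.1736 bits/use


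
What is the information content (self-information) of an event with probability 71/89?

Information content I(x) = -log₂(p(x))
I = -log₂(71/89) = -log₂(0.7978)
I = 0.3260 bits


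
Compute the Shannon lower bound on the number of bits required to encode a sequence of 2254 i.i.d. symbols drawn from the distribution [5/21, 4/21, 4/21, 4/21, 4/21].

Entropy H = 2.3157 bits/symbol
Minimum bits = H × n = 2.3157 × 2254
= 5219.52 bits


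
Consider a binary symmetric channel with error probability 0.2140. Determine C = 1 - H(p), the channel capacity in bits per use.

For BSC with error probability p:
C = 1 - H(p) where H(p) is binary entropy
H(0.2140) = -0.2140 × log₂(0.2140) - 0.7860 × log₂(0.7860)
H(p) = 0.7491
C = 1 - 0.7491 = 0.2509 bits/use


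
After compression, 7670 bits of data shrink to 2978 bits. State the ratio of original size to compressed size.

Compression ratio = Original / Compressed
= 7670 / 2978 = 2.58:1


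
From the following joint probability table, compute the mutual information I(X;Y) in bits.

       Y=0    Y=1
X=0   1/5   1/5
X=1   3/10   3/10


H(X) = 0.9710, H(Y) = 1.0000, H(X,Y) = 1.9710
I(X;Y) = H(X) + H(Y) - H(X,Y) = 0.0000 bits


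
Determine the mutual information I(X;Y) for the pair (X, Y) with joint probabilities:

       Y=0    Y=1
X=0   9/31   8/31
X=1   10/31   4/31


H(X) = 0.9932, H(Y) = 0.9629, H(X,Y) = 1.9300
I(X;Y) = H(X) + H(Y) - H(X,Y) = 0.0261 bits


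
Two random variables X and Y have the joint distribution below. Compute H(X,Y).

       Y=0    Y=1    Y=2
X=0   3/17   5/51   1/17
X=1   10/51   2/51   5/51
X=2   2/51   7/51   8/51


H(X,Y) = -Σ p(x,y) log₂ p(x,y)
  p(0,0)=3/17: -0.1765 × log₂(0.1765) = 0.4416
  p(0,1)=5/51: -0.0980 × log₂(0.0980) = 0.3285
  p(0,2)=1/17: -0.0588 × log₂(0.0588) = 0.2404
  p(1,0)=10/51: -0.1961 × log₂(0.1961) = 0.4609
  p(1,1)=2/51: -0.0392 × log₂(0.0392) = 0.1832
  p(1,2)=5/51: -0.0980 × log₂(0.0980) = 0.3285
  p(2,0)=2/51: -0.0392 × log₂(0.0392) = 0.1832
  p(2,1)=7/51: -0.1373 × log₂(0.1373) = 0.3932
  p(2,2)=8/51: -0.1569 × log₂(0.1569) = 0.4192
H(X,Y) = 2.9788 bits


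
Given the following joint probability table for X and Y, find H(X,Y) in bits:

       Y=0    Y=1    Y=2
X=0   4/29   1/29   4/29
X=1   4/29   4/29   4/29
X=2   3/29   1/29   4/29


H(X,Y) = -Σ p(x,y) log₂ p(x,y)
  p(0,0)=4/29: -0.1379 × log₂(0.1379) = 0.3942
  p(0,1)=1/29: -0.0345 × log₂(0.0345) = 0.1675
  p(0,2)=4/29: -0.1379 × log₂(0.1379) = 0.3942
  p(1,0)=4/29: -0.1379 × log₂(0.1379) = 0.3942
  p(1,1)=4/29: -0.1379 × log₂(0.1379) = 0.3942
  p(1,2)=4/29: -0.1379 × log₂(0.1379) = 0.3942
  p(2,0)=3/29: -0.1034 × log₂(0.1034) = 0.3386
  p(2,1)=1/29: -0.0345 × log₂(0.0345) = 0.1675
  p(2,2)=4/29: -0.1379 × log₂(0.1379) = 0.3942
H(X,Y) = 3.0388 bits


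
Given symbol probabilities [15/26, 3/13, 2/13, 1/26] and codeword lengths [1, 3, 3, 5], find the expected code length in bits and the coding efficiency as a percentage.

Average length L = Σ p_i × l_i = 1.9231 bits
Entropy H = 1.5422 bits
Efficiency η = H/L × 100% = 80.20%


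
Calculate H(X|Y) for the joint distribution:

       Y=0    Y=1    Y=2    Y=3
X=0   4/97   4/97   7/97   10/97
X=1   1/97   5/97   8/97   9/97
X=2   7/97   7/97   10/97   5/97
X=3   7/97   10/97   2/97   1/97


H(X|Y) = Σ_y p(y) H(X|Y=y)
  p(Y=0) = 19/97, H(X|Y=0) = 1.7583
  p(Y=1) = 26/97, H(X|Y=1) = 1.9127
  p(Y=2) = 27/97, H(X|Y=2) = 1.8337
  p(Y=3) = 25/97, H(X|Y=3) = 1.7095
H(X|Y) = 0.1959×1.7583 + 0.2680×1.9127 + 0.2784×1.8337 + 0.2577×1.7095 = 1.8081 bits


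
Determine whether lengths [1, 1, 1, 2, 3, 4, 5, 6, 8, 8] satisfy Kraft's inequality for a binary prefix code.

Kraft inequality: Σ 2^(-l_i) ≤ 1 for prefix-free code
Calculating: 2^(-1) + 2^(-1) + 2^(-1) + 2^(-2) + 2^(-3) + 2^(-4) + 2^(-5) + 2^(-6) + 2^(-8) + 2^(-8)
= 0.5 + 0.5 + 0.5 + 0.25 + 0.125 + 0.0625 + 0.03125 + 0.015625 + 0.00390625 + 0.00390625
= 1.9922
Since 1.9922 > 1, prefix-free code does not exist


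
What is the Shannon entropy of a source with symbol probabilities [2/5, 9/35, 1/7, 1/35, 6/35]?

H(X) = -Σ p(x) log₂ p(x)
  -2/5 × log₂(2/5) = 0.5288
  -9/35 × log₂(9/35) = 0.5038
  -1/7 × log₂(1/7) = 0.4011
  -1/35 × log₂(1/35) = 0.1466
  -6/35 × log₂(6/35) = 0.4362
H(X) = 2.0164 bits


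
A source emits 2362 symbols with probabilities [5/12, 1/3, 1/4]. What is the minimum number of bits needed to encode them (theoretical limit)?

Entropy H = 1.5546 bits/symbol
Minimum bits = H × n = 1.5546 × 2362
= 3671.93 bits


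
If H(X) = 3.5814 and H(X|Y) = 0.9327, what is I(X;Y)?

I(X;Y) = H(X) - H(X|Y)
I(X;Y) = 3.5814 - 0.9327 = 2.6487 bits


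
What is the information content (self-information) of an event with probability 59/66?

Information content I(x) = -log₂(p(x))
I = -log₂(59/66) = -log₂(0.8939)
I = 0.1618 bits


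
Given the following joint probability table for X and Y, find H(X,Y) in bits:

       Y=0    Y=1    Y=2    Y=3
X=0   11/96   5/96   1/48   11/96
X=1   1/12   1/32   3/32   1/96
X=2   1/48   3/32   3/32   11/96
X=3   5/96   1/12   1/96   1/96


H(X,Y) = -Σ p(x,y) log₂ p(x,y)
  p(0,0)=11/96: -0.1146 × log₂(0.1146) = 0.3581
  p(0,1)=5/96: -0.0521 × log₂(0.0521) = 0.2220
  p(0,2)=1/48: -0.0208 × log₂(0.0208) = 0.1164
  p(0,3)=11/96: -0.1146 × log₂(0.1146) = 0.3581
  p(1,0)=1/12: -0.0833 × log₂(0.0833) = 0.2987
  p(1,1)=1/32: -0.0312 × log₂(0.0312) = 0.1562
  p(1,2)=3/32: -0.0938 × log₂(0.0938) = 0.3202
  p(1,3)=1/96: -0.0104 × log₂(0.0104) = 0.0686
  p(2,0)=1/48: -0.0208 × log₂(0.0208) = 0.1164
  p(2,1)=3/32: -0.0938 × log₂(0.0938) = 0.3202
  p(2,2)=3/32: -0.0938 × log₂(0.0938) = 0.3202
  p(2,3)=11/96: -0.1146 × log₂(0.1146) = 0.3581
  p(3,0)=5/96: -0.0521 × log₂(0.0521) = 0.2220
  p(3,1)=1/12: -0.0833 × log₂(0.0833) = 0.2987
  p(3,2)=1/96: -0.0104 × log₂(0.0104) = 0.0686
  p(3,3)=1/96: -0.0104 × log₂(0.0104) = 0.0686
H(X,Y) = 3.6712 bits


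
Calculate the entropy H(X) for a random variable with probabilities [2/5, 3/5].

H(X) = -Σ p(x) log₂ p(x)
  -2/5 × log₂(2/5) = 0.5288
  -3/5 × log₂(3/5) = 0.4422
H(X) = 0.9710 bits


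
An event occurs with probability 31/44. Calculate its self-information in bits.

Information content I(x) = -log₂(p(x))
I = -log₂(31/44) = -log₂(0.7045)
I = 0.5052 bits


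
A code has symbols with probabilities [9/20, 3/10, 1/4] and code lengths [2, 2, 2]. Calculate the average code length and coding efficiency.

Average length L = Σ p_i × l_i = 2.0000 bits
Entropy H = 1.5395 bits
Efficiency η = H/L × 100% = 76.97%


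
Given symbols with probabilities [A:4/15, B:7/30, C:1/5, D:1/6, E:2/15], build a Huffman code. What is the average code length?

Huffman tree construction:
Combine smallest probabilities repeatedly
Resulting codes:
  A: 10 (length 2)
  B: 01 (length 2)
  C: 00 (length 2)
  D: 111 (length 3)
  E: 110 (length 3)
Average length = Σ p(s) × length(s) = 2.3000 bits


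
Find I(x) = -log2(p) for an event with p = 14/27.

Information content I(x) = -log₂(p(x))
I = -log₂(14/27) = -log₂(0.5185)
I = 0.9475 bits


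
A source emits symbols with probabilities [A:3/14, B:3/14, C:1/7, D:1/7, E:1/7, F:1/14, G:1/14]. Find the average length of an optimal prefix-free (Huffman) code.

Huffman tree construction:
Combine smallest probabilities repeatedly
Resulting codes:
  A: 00 (length 2)
  B: 01 (length 2)
  C: 100 (length 3)
  D: 101 (length 3)
  E: 110 (length 3)
  F: 1110 (length 4)
  G: 1111 (length 4)
Average length = Σ p(s) × length(s) = 2.7143 bits


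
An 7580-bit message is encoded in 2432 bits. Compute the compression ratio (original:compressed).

Compression ratio = Original / Compressed
= 7580 / 2432 = 3.12:1


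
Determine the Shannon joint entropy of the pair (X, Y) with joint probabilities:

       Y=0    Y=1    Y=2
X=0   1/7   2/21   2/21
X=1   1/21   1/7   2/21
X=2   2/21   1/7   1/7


H(X,Y) = -Σ p(x,y) log₂ p(x,y)
  p(0,0)=1/7: -0.1429 × log₂(0.1429) = 0.4011
  p(0,1)=2/21: -0.0952 × log₂(0.0952) = 0.3231
  p(0,2)=2/21: -0.0952 × log₂(0.0952) = 0.3231
  p(1,0)=1/21: -0.0476 × log₂(0.0476) = 0.2092
  p(1,1)=1/7: -0.1429 × log₂(0.1429) = 0.4011
  p(1,2)=2/21: -0.0952 × log₂(0.0952) = 0.3231
  p(2,0)=2/21: -0.0952 × log₂(0.0952) = 0.3231
  p(2,1)=1/7: -0.1429 × log₂(0.1429) = 0.4011
  p(2,2)=1/7: -0.1429 × log₂(0.1429) = 0.4011
H(X,Y) = 3.1057 bits


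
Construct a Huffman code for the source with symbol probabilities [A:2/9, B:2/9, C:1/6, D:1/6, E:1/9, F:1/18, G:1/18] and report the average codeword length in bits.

Huffman tree construction:
Combine smallest probabilities repeatedly
Resulting codes:
  A: 00 (length 2)
  B: 01 (length 2)
  C: 110 (length 3)
  D: 111 (length 3)
  E: 100 (length 3)
  F: 1010 (length 4)
  G: 1011 (length 4)
Average length = Σ p(s) × length(s) = 2.6667 bits


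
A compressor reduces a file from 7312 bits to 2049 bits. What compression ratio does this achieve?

Compression ratio = Original / Compressed
= 7312 / 2049 = 3.57:1


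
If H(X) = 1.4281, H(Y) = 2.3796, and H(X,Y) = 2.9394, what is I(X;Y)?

I(X;Y) = H(X) + H(Y) - H(X,Y)
I(X;Y) = 1.4281 + 2.3796 - 2.9394 = 0.8683 bits


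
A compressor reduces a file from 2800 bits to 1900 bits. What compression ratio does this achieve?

Compression ratio = Original / Compressed
= 2800 / 1900 = 1.47:1


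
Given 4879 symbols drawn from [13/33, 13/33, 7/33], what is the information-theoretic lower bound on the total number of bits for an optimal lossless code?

Entropy H = 1.5334 bits/symbol
Minimum bits = H × n = 1.5334 × 4879
= 7481.44 bits


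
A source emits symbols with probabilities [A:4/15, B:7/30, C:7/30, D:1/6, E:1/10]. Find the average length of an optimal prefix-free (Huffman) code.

Huffman tree construction:
Combine smallest probabilities repeatedly
Resulting codes:
  A: 10 (length 2)
  B: 00 (length 2)
  C: 01 (length 2)
  D: 111 (length 3)
  E: 110 (length 3)
Average length = Σ p(s) × length(s) = 2.2667 bits


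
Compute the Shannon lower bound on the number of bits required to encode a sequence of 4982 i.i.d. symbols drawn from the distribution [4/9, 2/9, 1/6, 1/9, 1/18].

Entropy H = 2.0169 bits/symbol
Minimum bits = H × n = 2.0169 × 4982
= 10048.07 bits


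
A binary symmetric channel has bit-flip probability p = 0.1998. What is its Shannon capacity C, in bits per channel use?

For BSC with error probability p:
C = 1 - H(p) where H(p) is binary entropy
H(0.1998) = -0.1998 × log₂(0.1998) - 0.8002 × log₂(0.8002)
H(p) = 0.7215
C = 1 - 0.7215 = 0.2785 bits/use


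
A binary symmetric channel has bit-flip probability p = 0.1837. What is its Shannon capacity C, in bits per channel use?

For BSC with error probability p:
C = 1 - H(p) where H(p) is binary entropy
H(0.1837) = -0.1837 × log₂(0.1837) - 0.8163 × log₂(0.8163)
H(p) = 0.6881
C = 1 - 0.6881 = 0.3119 bits/use


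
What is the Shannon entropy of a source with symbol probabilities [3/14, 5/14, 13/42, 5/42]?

H(X) = -Σ p(x) log₂ p(x)
  -3/14 × log₂(3/14) = 0.4762
  -5/14 × log₂(5/14) = 0.5305
  -13/42 × log₂(13/42) = 0.5237
  -5/42 × log₂(5/42) = 0.3655
H(X) = 1.8959 bits


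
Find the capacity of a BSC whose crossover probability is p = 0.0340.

For BSC with error probability p:
C = 1 - H(p) where H(p) is binary entropy
H(0.0340) = -0.0340 × log₂(0.0340) - 0.9660 × log₂(0.9660)
H(p) = 0.2141
C = 1 - 0.2141 = 0.7859 bits/use


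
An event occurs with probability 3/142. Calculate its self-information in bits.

Information content I(x) = -log₂(p(x))
I = -log₂(3/142) = -log₂(0.0211)
I = 5.5648 bits


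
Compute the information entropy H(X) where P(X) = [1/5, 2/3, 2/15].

H(X) = -Σ p(x) log₂ p(x)
  -1/5 × log₂(1/5) = 0.4644
  -2/3 × log₂(2/3) = 0.3900
  -2/15 × log₂(2/15) = 0.3876
H(X) = 1.2419 bits


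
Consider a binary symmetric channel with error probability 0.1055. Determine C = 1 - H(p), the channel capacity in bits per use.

For BSC with error probability p:
C = 1 - H(p) where H(p) is binary entropy
H(0.1055) = -0.1055 × log₂(0.1055) - 0.8945 × log₂(0.8945)
H(p) = 0.4862
C = 1 - 0.4862 = 0.5138 bits/use


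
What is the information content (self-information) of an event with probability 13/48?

Information content I(x) = -log₂(p(x))
I = -log₂(13/48) = -log₂(0.2708)
I = 1.8845 bits


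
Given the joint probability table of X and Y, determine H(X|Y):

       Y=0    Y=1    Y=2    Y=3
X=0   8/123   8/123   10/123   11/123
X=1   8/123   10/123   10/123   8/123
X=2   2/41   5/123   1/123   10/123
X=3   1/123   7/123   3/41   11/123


H(X|Y) = Σ_y p(y) H(X|Y=y)
  p(Y=0) = 23/123, H(X|Y=0) = 1.7623
  p(Y=1) = 10/41, H(X|Y=1) = 1.9575
  p(Y=2) = 10/41, H(X|Y=2) = 1.7413
  p(Y=3) = 40/123, H(X|Y=3) = 1.9888
H(X|Y) = 0.1870×1.7623 + 0.2439×1.9575 + 0.2439×1.7413 + 0.3252×1.9888 = 1.8784 bits


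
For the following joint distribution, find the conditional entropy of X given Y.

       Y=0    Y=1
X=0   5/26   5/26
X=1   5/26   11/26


H(X|Y) = Σ_y p(y) H(X|Y=y)
  p(Y=0) = 5/13, H(X|Y=0) = 1.0000
  p(Y=1) = 8/13, H(X|Y=1) = 0.8960
H(X|Y) = 0.3846×1.0000 + 0.6154×0.8960 = 0.9360 bits


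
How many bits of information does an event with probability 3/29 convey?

Information content I(x) = -log₂(p(x))
I = -log₂(3/29) = -log₂(0.1034)
I = 3.2730 bits


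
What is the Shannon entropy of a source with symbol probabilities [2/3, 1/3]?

H(X) = -Σ p(x) log₂ p(x)
  -2/3 × log₂(2/3) = 0.3900
  -1/3 × log₂(1/3) = 0.5283
H(X) = 0.9183 bits


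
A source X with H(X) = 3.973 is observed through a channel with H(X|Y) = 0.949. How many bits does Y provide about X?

I(X;Y) = H(X) - H(X|Y)
I(X;Y) = 3.973 - 0.949 = 3.024 bits


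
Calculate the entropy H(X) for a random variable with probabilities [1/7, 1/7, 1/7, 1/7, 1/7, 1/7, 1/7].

H(X) = -Σ p(x) log₂ p(x)
  -1/7 × log₂(1/7) = 0.4011
  -1/7 × log₂(1/7) = 0.4011
  -1/7 × log₂(1/7) = 0.4011
  -1/7 × log₂(1/7) = 0.4011
  -1/7 × log₂(1/7) = 0.4011
  -1/7 × log₂(1/7) = 0.4011
  -1/7 × log₂(1/7) = 0.4011
H(X) = 2.8074 bits


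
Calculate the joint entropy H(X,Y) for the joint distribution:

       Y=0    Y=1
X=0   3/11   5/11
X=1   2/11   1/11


H(X,Y) = -Σ p(x,y) log₂ p(x,y)
  p(0,0)=3/11: -0.2727 × log₂(0.2727) = 0.5112
  p(0,1)=5/11: -0.4545 × log₂(0.4545) = 0.5170
  p(1,0)=2/11: -0.1818 × log₂(0.1818) = 0.4472
  p(1,1)=1/11: -0.0909 × log₂(0.0909) = 0.3145
H(X,Y) = 1.7899 bits


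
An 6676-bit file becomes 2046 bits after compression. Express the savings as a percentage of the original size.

Space savings = (1 - Compressed/Original) × 100%
= (1 - 2046/6676) × 100%
= 69.35%


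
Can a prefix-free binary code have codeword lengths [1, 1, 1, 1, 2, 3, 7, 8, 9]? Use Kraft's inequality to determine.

Kraft inequality: Σ 2^(-l_i) ≤ 1 for prefix-free code
Calculating: 2^(-1) + 2^(-1) + 2^(-1) + 2^(-1) + 2^(-2) + 2^(-3) + 2^(-7) + 2^(-8) + 2^(-9)
= 0.5 + 0.5 + 0.5 + 0.5 + 0.25 + 0.125 + 0.0078125 + 0.00390625 + 0.001953125
= 2.3887
Since 2.3887 > 1, prefix-free code does not exist


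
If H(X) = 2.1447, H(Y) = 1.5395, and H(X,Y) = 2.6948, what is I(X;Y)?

I(X;Y) = H(X) + H(Y) - H(X,Y)
I(X;Y) = 2.1447 + 1.5395 - 2.6948 = 0.9894 bits


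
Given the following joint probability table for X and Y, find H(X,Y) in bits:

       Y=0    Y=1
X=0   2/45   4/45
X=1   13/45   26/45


H(X,Y) = -Σ p(x,y) log₂ p(x,y)
  p(0,0)=2/45: -0.0444 × log₂(0.0444) = 0.1996
  p(0,1)=4/45: -0.0889 × log₂(0.0889) = 0.3104
  p(1,0)=13/45: -0.2889 × log₂(0.2889) = 0.5175
  p(1,1)=26/45: -0.5778 × log₂(0.5778) = 0.4573
H(X,Y) = 1.4848 bits


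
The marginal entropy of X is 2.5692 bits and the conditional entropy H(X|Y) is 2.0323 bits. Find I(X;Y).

I(X;Y) = H(X) - H(X|Y)
I(X;Y) = 2.5692 - 2.0323 = 0.5369 bits


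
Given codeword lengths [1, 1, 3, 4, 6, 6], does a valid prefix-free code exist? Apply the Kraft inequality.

Kraft inequality: Σ 2^(-l_i) ≤ 1 for prefix-free code
Calculating: 2^(-1) + 2^(-1) + 2^(-3) + 2^(-4) + 2^(-6) + 2^(-6)
= 0.5 + 0.5 + 0.125 + 0.0625 + 0.015625 + 0.015625
= 1.2188
Since 1.2188 > 1, prefix-free code does not exist


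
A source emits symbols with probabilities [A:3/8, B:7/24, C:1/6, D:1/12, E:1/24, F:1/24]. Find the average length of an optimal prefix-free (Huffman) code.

Huffman tree construction:
Combine smallest probabilities repeatedly
Resulting codes:
  A: 0 (length 1)
  B: 10 (length 2)
  C: 110 (length 3)
  D: 1110 (length 4)
  E: 11110 (length 5)
  F: 11111 (length 5)
Average length = Σ p(s) × length(s) = 2.2083 bits


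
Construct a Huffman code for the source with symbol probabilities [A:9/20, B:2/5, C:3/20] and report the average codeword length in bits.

Huffman tree construction:
Combine smallest probabilities repeatedly
Resulting codes:
  A: 0 (length 1)
  B: 11 (length 2)
  C: 10 (length 2)
Average length = Σ p(s) × length(s) = 1.5500 bits


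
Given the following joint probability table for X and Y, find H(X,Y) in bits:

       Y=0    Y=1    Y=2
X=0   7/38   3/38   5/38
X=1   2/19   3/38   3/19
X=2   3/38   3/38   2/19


H(X,Y) = -Σ p(x,y) log₂ p(x,y)
  p(0,0)=7/38: -0.1842 × log₂(0.1842) = 0.4496
  p(0,1)=3/38: -0.0789 × log₂(0.0789) = 0.2892
  p(0,2)=5/38: -0.1316 × log₂(0.1316) = 0.3850
  p(1,0)=2/19: -0.1053 × log₂(0.1053) = 0.3419
  p(1,1)=3/38: -0.0789 × log₂(0.0789) = 0.2892
  p(1,2)=3/19: -0.1579 × log₂(0.1579) = 0.4205
  p(2,0)=3/38: -0.0789 × log₂(0.0789) = 0.2892
  p(2,1)=3/38: -0.0789 × log₂(0.0789) = 0.2892
  p(2,2)=2/19: -0.1053 × log₂(0.1053) = 0.3419
H(X,Y) = 3.0955 bits


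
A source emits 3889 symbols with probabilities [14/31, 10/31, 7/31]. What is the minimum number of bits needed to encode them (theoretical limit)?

Entropy H = 1.5292 bits/symbol
Minimum bits = H × n = 1.5292 × 3889
= 5947.20 bits


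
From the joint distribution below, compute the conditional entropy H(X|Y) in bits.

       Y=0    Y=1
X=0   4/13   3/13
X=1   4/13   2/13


H(X|Y) = Σ_y p(y) H(X|Y=y)
  p(Y=0) = 8/13, H(X|Y=0) = 1.0000
  p(Y=1) = 5/13, H(X|Y=1) = 0.9710
H(X|Y) = 0.6154×1.0000 + 0.3846×0.9710 = 0.9888 bits


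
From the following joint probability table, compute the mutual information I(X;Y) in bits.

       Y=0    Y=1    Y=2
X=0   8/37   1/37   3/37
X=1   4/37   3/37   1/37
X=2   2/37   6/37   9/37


H(X) = 1.5201, H(Y) = 1.5709, H(X,Y) = 2.8433
I(X;Y) = H(X) + H(Y) - H(X,Y) = 0.2477 bits


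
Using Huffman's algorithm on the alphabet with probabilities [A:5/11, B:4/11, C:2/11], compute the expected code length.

Huffman tree construction:
Combine smallest probabilities repeatedly
Resulting codes:
  A: 0 (length 1)
  B: 11 (length 2)
  C: 10 (length 2)
Average length = Σ p(s) × length(s) = 1.5455 bits


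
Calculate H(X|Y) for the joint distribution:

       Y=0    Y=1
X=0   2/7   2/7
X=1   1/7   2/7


H(X|Y) = Σ_y p(y) H(X|Y=y)
  p(Y=0) = 3/7, H(X|Y=0) = 0.9183
  p(Y=1) = 4/7, H(X|Y=1) = 1.0000
H(X|Y) = 0.4286×0.9183 + 0.5714×1.0000 = 0.9650 bits


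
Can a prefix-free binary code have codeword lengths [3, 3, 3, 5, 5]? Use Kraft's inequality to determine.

Kraft inequality: Σ 2^(-l_i) ≤ 1 for prefix-free code
Calculating: 2^(-3) + 2^(-3) + 2^(-3) + 2^(-5) + 2^(-5)
= 0.125 + 0.125 + 0.125 + 0.03125 + 0.03125
= 0.4375
Since 0.4375 ≤ 1, prefix-free code exists


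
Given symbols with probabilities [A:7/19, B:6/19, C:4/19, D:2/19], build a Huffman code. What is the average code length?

Huffman tree construction:
Combine smallest probabilities repeatedly
Resulting codes:
  A: 0 (length 1)
  B: 10 (length 2)
  C: 111 (length 3)
  D: 110 (length 3)
Average length = Σ p(s) × length(s) = 1.9474 bits


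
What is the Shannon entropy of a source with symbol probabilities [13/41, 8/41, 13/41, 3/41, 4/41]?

H(X) = -Σ p(x) log₂ p(x)
  -13/41 × log₂(13/41) = 0.5254
  -8/41 × log₂(8/41) = 0.4600
  -13/41 × log₂(13/41) = 0.5254
  -3/41 × log₂(3/41) = 0.2760
  -4/41 × log₂(4/41) = 0.3276
H(X) = 2.1145 bits


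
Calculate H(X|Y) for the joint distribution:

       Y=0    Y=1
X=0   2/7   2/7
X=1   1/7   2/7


H(X|Y) = Σ_y p(y) H(X|Y=y)
  p(Y=0) = 3/7, H(X|Y=0) = 0.9183
  p(Y=1) = 4/7, H(X|Y=1) = 1.0000
H(X|Y) = 0.4286×0.9183 + 0.5714×1.0000 = 0.9650 bits


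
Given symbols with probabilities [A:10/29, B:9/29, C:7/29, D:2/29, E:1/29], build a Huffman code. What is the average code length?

Huffman tree construction:
Combine smallest probabilities repeatedly
Resulting codes:
  A: 11 (length 2)
  B: 10 (length 2)
  C: 01 (length 2)
  D: 001 (length 3)
  E: 000 (length 3)
Average length = Σ p(s) × length(s) = 2.1034 bits


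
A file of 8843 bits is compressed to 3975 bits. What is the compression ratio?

Compression ratio = Original / Compressed
= 8843 / 3975 = 2.22:1


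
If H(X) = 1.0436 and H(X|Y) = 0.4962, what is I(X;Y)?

I(X;Y) = H(X) - H(X|Y)
I(X;Y) = 1.0436 - 0.4962 = 0.5474 bits


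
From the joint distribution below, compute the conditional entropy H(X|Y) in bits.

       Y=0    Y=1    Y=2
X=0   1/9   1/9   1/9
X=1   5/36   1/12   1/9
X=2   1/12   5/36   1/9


H(X|Y) = Σ_y p(y) H(X|Y=y)
  p(Y=0) = 1/3, H(X|Y=0) = 1.5546
  p(Y=1) = 1/3, H(X|Y=1) = 1.5546
  p(Y=2) = 1/3, H(X|Y=2) = 1.5850
H(X|Y) = 0.3333×1.5546 + 0.3333×1.5546 + 0.3333×1.5850 = 1.5647 bits


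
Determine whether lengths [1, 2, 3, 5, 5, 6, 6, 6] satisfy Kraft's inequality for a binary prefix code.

Kraft inequality: Σ 2^(-l_i) ≤ 1 for prefix-free code
Calculating: 2^(-1) + 2^(-2) + 2^(-3) + 2^(-5) + 2^(-5) + 2^(-6) + 2^(-6) + 2^(-6)
= 0.5 + 0.25 + 0.125 + 0.03125 + 0.03125 + 0.015625 + 0.015625 + 0.015625
= 0.9844
Since 0.9844 ≤ 1, prefix-free code exists


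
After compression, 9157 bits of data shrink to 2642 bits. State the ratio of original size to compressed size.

Compression ratio = Original / Compressed
= 9157 / 2642 = 3.47:1


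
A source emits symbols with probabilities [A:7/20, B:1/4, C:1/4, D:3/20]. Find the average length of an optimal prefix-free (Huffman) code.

Huffman tree construction:
Combine smallest probabilities repeatedly
Resulting codes:
  A: 11 (length 2)
  B: 01 (length 2)
  C: 10 (length 2)
  D: 00 (length 2)
Average length = Σ p(s) × length(s) = 2.0000 bits


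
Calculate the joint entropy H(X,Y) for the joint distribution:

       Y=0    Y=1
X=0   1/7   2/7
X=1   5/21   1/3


H(X,Y) = -Σ p(x,y) log₂ p(x,y)
  p(0,0)=1/7: -0.1429 × log₂(0.1429) = 0.4011
  p(0,1)=2/7: -0.2857 × log₂(0.2857) = 0.5164
  p(1,0)=5/21: -0.2381 × log₂(0.2381) = 0.4929
  p(1,1)=1/3: -0.3333 × log₂(0.3333) = 0.5283
H(X,Y) = 1.9387 bits


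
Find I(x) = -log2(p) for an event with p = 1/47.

Information content I(x) = -log₂(p(x))
I = -log₂(1/47) = -log₂(0.0213)
I = 5.5546 bits


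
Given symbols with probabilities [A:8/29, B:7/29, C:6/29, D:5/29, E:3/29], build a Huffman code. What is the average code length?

Huffman tree construction:
Combine smallest probabilities repeatedly
Resulting codes:
  A: 10 (length 2)
  B: 01 (length 2)
  C: 00 (length 2)
  D: 111 (length 3)
  E: 110 (length 3)
Average length = Σ p(s) × length(s) = 2.2759 bits


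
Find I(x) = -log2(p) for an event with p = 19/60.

Information content I(x) = -log₂(p(x))
I = -log₂(19/60) = -log₂(0.3167)
I = 1.6590 bits


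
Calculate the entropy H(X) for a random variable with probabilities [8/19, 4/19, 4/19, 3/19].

H(X) = -Σ p(x) log₂ p(x)
  -8/19 × log₂(8/19) = 0.5254
  -4/19 × log₂(4/19) = 0.4732
  -4/19 × log₂(4/19) = 0.4732
  -3/19 × log₂(3/19) = 0.4205
H(X) = 1.8924 bits


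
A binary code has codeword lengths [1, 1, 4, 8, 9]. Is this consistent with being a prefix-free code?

Kraft inequality: Σ 2^(-l_i) ≤ 1 for prefix-free code
Calculating: 2^(-1) + 2^(-1) + 2^(-4) + 2^(-8) + 2^(-9)
= 0.5 + 0.5 + 0.0625 + 0.00390625 + 0.001953125
= 1.0684
Since 1.0684 > 1, prefix-free code does not exist


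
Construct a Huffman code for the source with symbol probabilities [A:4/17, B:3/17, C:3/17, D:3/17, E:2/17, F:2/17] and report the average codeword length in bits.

Huffman tree construction:
Combine smallest probabilities repeatedly
Resulting codes:
  A: 01 (length 2)
  B: 110 (length 3)
  C: 111 (length 3)
  D: 00 (length 2)
  E: 100 (length 3)
  F: 101 (length 3)
Average length = Σ p(s) × length(s) = 2.5882 bits


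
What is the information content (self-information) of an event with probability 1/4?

Information content I(x) = -log₂(p(x))
I = -log₂(1/4) = -log₂(0.2500)
I = 2.0000 bits


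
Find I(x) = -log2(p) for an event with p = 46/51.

Information content I(x) = -log₂(p(x))
I = -log₂(46/51) = -log₂(0.9020)
I = 0.1489 bits


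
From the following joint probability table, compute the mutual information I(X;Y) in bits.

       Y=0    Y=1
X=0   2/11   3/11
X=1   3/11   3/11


H(X) = 0.9940, H(Y) = 0.9940, H(X,Y) = 1.9808
I(X;Y) = H(X) + H(Y) - H(X,Y) = 0.0072 bits


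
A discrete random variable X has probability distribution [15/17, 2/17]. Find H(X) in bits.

H(X) = -Σ p(x) log₂ p(x)
  -15/17 × log₂(15/17) = 0.1593
  -2/17 × log₂(2/17) = 0.3632
H(X) = 0.5226 bits


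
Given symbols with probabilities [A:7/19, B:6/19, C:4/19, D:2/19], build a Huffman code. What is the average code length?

Huffman tree construction:
Combine smallest probabilities repeatedly
Resulting codes:
  A: 0 (length 1)
  B: 10 (length 2)
  C: 111 (length 3)
  D: 110 (length 3)
Average length = Σ p(s) × length(s) = 1.9474 bits


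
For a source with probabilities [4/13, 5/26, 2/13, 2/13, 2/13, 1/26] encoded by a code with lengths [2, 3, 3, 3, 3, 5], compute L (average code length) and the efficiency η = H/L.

Average length L = Σ p_i × l_i = 2.7692 bits
Entropy H = 2.4078 bits
Efficiency η = H/L × 100% = 86.95%


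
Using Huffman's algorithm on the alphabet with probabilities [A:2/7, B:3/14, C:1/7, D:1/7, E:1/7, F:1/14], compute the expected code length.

Huffman tree construction:
Combine smallest probabilities repeatedly
Resulting codes:
  A: 10 (length 2)
  B: 00 (length 2)
  C: 011 (length 3)
  D: 110 (length 3)
  E: 111 (length 3)
  F: 010 (length 3)
Average length = Σ p(s) × length(s) = 2.5000 bits


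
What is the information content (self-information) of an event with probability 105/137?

Information content I(x) = -log₂(p(x))
I = -log₂(105/137) = -log₂(0.7664)
I = 0.3838 bits
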